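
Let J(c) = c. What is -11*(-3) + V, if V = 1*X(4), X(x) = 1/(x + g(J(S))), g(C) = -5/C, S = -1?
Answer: 298/9 ≈ 33.111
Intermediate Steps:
X(x) = 1/(5 + x) (X(x) = 1/(x - 5/(-1)) = 1/(x - 5*(-1)) = 1/(x + 5) = 1/(5 + x))
V = ⅑ (V = 1/(5 + 4) = 1/9 = 1*(⅑) = ⅑ ≈ 0.11111)
-11*(-3) + V = -11*(-3) + ⅑ = 33 + ⅑ = 298/9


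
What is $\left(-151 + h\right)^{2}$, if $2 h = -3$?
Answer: $\frac{93025}{4} \approx 23256.0$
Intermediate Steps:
$h = - \frac{3}{2}$ ($h = \frac{1}{2} \left(-3\right) = - \frac{3}{2} \approx -1.5$)
$\left(-151 + h\right)^{2} = \left(-151 - \frac{3}{2}\right)^{2} = \left(- \frac{305}{2}\right)^{2} = \frac{93025}{4}$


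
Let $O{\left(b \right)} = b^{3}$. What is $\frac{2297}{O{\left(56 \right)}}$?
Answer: $\frac{2297}{175616} \approx 0.01308$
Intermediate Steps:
$\frac{2297}{O{\left(56 \right)}} = \frac{2297}{56^{3}} = \frac{2297}{175616}$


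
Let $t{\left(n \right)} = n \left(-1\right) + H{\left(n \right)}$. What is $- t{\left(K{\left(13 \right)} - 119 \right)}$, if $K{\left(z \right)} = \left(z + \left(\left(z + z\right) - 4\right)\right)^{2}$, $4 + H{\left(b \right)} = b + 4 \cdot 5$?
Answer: $-16$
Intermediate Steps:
$H{\left(b \right)} = 16 + b$ ($H{\left(b \right)} = -4 + \left(b + 4 \cdot 5\right) = -4 + \left(b + 20\right) = -4 + \left(20 + b\right) = 16 + b$)
$K{\left(z \right)} = \left(-4 + 3 z\right)^{2}$ ($K{\left(z \right)} = \left(z + \left(2 z - 4\right)\right)^{2} = \left(z + \left(-4 + 2 z\right)\right)^{2} = \left(-4 + 3 z\right)^{2}$)
$t{\left(n \right)} = 16$ ($t{\left(n \right)} = n \left(-1\right) + \left(16 + n\right) = - n + \left(16 + n\right) = 16$)
$- t{\left(K{\left(13 \right)} - 119 \right)} = \left(-1\right) 16 = -16$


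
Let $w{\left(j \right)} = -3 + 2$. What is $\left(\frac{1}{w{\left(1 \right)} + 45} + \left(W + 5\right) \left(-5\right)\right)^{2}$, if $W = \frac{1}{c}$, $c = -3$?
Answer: $\frac{9467929}{17424} \approx 543.38$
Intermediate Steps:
$w{\left(j \right)} = -1$
$W = - \frac{1}{3}$ ($W = \frac{1}{-3} = - \frac{1}{3} \approx -0.33333$)
$\left(\frac{1}{w{\left(1 \right)} + 45} + \left(W + 5\right) \left(-5\right)\right)^{2} = \left(\frac{1}{-1 + 45} + \left(- \frac{1}{3} + 5\right) \left(-5\right)\right)^{2} = \left(\frac{1}{44} + \frac{14}{3} \left(-5\right)\right)^{2} = \left(\frac{1}{44} - \frac{70}{3}\right)^{2} = \left(- \frac{3077}{132}\right)^{2} = \frac{9467929}{17424}$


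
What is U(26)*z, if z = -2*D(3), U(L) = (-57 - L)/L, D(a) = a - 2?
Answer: 83/13 ≈ 6.3846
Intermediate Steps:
D(a) = -2 + a
U(L) = (-57 - L)/L
z = -2 (z = -2*(-2 + 3) = -2*1 = -2)
U(26)*z = ((-57 - 1*26)/26)*(-2) = ((-57 - 26)/26)*(-2) = ((1/26)*(-83))*(-2) = -83/26*(-2) = 83/13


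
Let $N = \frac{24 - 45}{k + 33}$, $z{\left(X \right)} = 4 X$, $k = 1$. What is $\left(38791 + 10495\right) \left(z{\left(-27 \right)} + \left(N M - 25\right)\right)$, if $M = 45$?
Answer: $- \frac{134723281}{17} \approx -7.9249 \cdot 10^{6}$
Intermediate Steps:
$N = - \frac{21}{34}$ ($N = \frac{24 - 45}{1 + 33} = - \frac{21}{34} \approx -0.61765$)
$\left(38791 + 10495\right) \left(z{\left(-27 \right)} + \left(N M - 25\right)\right) = \left(38791 + 10495\right) \left(4 \left(-27\right) - \frac{1795}{34}\right) = 49286 \left(-108 - \frac{1795}{34}\right) = 49286 \left(- \frac{5467}{34}\right) = - \frac{134723281}{17}$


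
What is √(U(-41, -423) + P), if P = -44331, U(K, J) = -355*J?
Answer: √105834 ≈ 325.32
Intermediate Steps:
√(U(-41, -423) + P) = √(-355*(-423) - 44331) = √(150165 - 44331) = √105834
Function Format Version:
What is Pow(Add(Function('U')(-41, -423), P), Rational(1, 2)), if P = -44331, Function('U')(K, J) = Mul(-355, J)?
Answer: Pow(105834, Rational(1, 2)) ≈ 325.32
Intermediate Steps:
Pow(Add(Function('U')(-41, -423), P), Rational(1, 2)) = Pow(Add(Mul(-355, -423), -44331), Rational(1, 2)) = Pow(Add(150165, -44331), Rational(1, 2)) = Pow(105834, Rational(1, 2))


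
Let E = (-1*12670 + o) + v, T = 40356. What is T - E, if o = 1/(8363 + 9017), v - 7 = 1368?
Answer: 897694379/17380 ≈ 51651.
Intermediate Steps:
v = 1375 (v = 7 + 1368 = 1375)
o = 1/17380 ≈ 5.7537e-5
E = -196307099/17380 (E = (-1*12670 + 1/17380) + 1375 = (-12670 + 1/17380) + 1375 = -220204599/17380 + 1375 = -196307099/17380 ≈ -11295.)
T - E = 40356 - 1*(-196307099/17380) = 40356 + 196307099/17380 = 897694379/17380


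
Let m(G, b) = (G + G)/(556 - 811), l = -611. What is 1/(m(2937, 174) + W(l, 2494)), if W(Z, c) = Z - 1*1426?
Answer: -85/175103 ≈ -0.00048543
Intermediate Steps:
m(G, b) = -2*G/255 (m(G, b) = (2*G)/(-255) = (2*G)*(-1/255) = -2*G/255)
W(Z, c) = -1426 + Z (W(Z, c) = Z - 1426 = -1426 + Z)
1/(m(2937, 174) + W(l, 2494)) = 1/(-2/255*2937 + (-1426 - 611)) = 1/(-1958/85 - 2037) = 1/(-175103/85) = -85/175103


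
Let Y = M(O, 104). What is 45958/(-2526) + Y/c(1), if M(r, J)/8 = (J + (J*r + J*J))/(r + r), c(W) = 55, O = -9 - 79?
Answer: -15018787/764115 ≈ -19.655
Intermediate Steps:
O = -88
M(r, J) = 4*(J + J² + J*r)/r (M(r, J) = 8*((J + (J*r + J*J))/(r + r)) = 8*((J + (J*r + J²))/((2*r))) = 8*((J + (J² + J*r))*(1/(2*r))) = 8*((J + J² + J*r)*(1/(2*r))) = 8*((J + J² + J*r)/(2*r)) = 4*(J + J² + J*r)/r)
Y = -884/11 (Y = 4*104*(1 + 104 - 88)/(-88) = 4*104*(-1/88)*17 = -884/11 ≈ -80.364)
45958/(-2526) + Y/c(1) = 45958/(-2526) - 884/11/55 = 45958*(-1/2526) - 884/11*1/55 = -22979/1263 - 884/605 = -15018787/764115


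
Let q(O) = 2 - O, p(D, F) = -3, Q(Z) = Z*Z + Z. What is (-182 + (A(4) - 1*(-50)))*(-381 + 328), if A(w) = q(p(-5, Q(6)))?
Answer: 6731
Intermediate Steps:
Q(Z) = Z + Z**2 (Q(Z) = Z**2 + Z = Z + Z**2)
A(w) = 5 (A(w) = 2 - 1*(-3) = 2 + 3 = 5)
(-182 + (A(4) - 1*(-50)))*(-381 + 328) = (-182 + (5 - 1*(-50)))*(-381 + 328) = (-182 + (5 + 50))*(-53) = (-182 + 55)*(-53) = -127*(-53) = 6731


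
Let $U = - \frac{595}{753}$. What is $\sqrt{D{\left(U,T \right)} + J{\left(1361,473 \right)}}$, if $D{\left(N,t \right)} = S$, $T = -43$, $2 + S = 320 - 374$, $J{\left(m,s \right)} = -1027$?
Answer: $19 i \sqrt{3} \approx 32.909 i$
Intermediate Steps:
$U = - \frac{595}{753}$ ($U = \left(-595\right) \frac{1}{753} = - \frac{595}{753} \approx -0.79017$)
$S = -56$ ($S = -2 + \left(320 - 374\right) = -2 - 54 = -56$)
$D{\left(N,t \right)} = -56$
$\sqrt{D{\left(U,T \right)} + J{\left(1361,473 \right)}} = \sqrt{-56 - 1027} = \sqrt{-1083} = 19 i \sqrt{3}$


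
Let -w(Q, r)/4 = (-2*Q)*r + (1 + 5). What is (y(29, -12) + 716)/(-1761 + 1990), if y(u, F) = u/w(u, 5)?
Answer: 813405/260144 ≈ 3.1267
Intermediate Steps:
w(Q, r) = -24 + 8*Q*r (w(Q, r) = -4*((-2*Q)*r + (1 + 5)) = -4*(-2*Q*r + 6) = -4*(6 - 2*Q*r) = -24 + 8*Q*r)
y(u, F) = u/(-24 + 40*u) (y(u, F) = u/(-24 + 8*u*5) = u/(-24 + 40*u))
(y(29, -12) + 716)/(-1761 + 1990) = ((⅛)*29/(-3 + 5*29) + 716)/(-1761 + 1990) = ((⅛)*29/(-3 + 145) + 716)/229 = ((⅛)*29/142 + 716)*(1/229) = ((⅛)*29*(1/142) + 716)*(1/229) = (29/1136 + 716)*(1/229) = (813405/1136)*(1/229) = 813405/260144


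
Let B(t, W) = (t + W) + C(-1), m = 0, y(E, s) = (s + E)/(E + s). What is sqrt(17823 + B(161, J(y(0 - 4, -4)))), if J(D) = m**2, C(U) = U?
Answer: 7*sqrt(367) ≈ 134.10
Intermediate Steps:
y(E, s) = 1 (y(E, s) = (E + s)/(E + s) = 1)
J(D) = 0 (J(D) = 0**2 = 0)
B(t, W) = -1 + W + t (B(t, W) = (t + W) - 1 = (W + t) - 1 = -1 + W + t)
sqrt(17823 + B(161, J(y(0 - 4, -4)))) = sqrt(17823 + (-1 + 0 + 161)) = sqrt(17823 + 160) = sqrt(17983) = 7*sqrt(367)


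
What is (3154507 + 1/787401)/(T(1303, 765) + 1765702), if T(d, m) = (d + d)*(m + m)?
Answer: 1241930983154/2264912519841 ≈ 0.54834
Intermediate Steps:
T(d, m) = 4*d*m (T(d, m) = (2*d)*(2*m) = 4*d*m)
(3154507 + 1/787401)/(T(1303, 765) + 1765702) = (3154507 + 1/787401)/(4*1303*765 + 1765702) = (3154507 + 1/787401)/(3987180 + 1765702) = (2483861966308/787401)/5752882 = (2483861966308/787401)*(1/5752882) = 1241930983154/2264912519841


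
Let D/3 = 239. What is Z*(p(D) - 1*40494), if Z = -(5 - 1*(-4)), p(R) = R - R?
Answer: 364446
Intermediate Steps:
D = 717 (D = 3*239 = 717)
p(R) = 0
Z = -9 (Z = -(5 + 4) = -1*9 = -9)
Z*(p(D) - 1*40494) = -9*(0 - 1*40494) = -9*(0 - 40494) = -9*(-40494) = 364446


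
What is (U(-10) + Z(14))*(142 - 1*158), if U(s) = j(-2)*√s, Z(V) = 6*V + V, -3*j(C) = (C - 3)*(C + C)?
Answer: -1568 + 320*I*√10/3 ≈ -1568.0 + 337.31*I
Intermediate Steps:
j(C) = -2*C*(-3 + C)/3 (j(C) = -(C - 3)*(C + C)/3 = -(-3 + C)*2*C/3 = -2*C*(-3 + C)/3)
Z(V) = 7*V
U(s) = -20*√s/3 (U(s) = ((⅔)*(-2)*(3 - 1*(-2)))*√s = ((⅔)*(-2)*(3 + 2))*√s = ((⅔)*(-2)*5)*√s = -20*√s/3)
(U(-10) + Z(14))*(142 - 1*158) = (-20*I*√10/3 + 7*14)*(142 - 1*158) = (-20*I*√10/3 + 98)*(142 - 158) = (-20*I*√10/3 + 98)*(-16) = (98 - 20*I*√10/3)*(-16) = -1568 + 320*I*√10/3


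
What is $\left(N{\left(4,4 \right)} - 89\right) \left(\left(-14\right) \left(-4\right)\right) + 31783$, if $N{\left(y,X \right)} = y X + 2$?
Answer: $27807$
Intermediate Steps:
$N{\left(y,X \right)} = 2 + X y$ ($N{\left(y,X \right)} = X y + 2 = 2 + X y$)
$\left(N{\left(4,4 \right)} - 89\right) \left(\left(-14\right) \left(-4\right)\right) + 31783 = \left(\left(2 + 4 \cdot 4\right) - 89\right) \left(\left(-14\right) \left(-4\right)\right) + 31783 = \left(\left(2 + 16\right) - 89\right) 56 + 31783 = \left(18 - 89\right) 56 + 31783 = \left(-71\right) 56 + 31783 = -3976 + 31783 = 27807$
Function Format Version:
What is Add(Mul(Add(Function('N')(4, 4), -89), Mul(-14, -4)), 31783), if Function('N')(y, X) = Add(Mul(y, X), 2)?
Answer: 27807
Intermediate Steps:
Function('N')(y, X) = Add(2, Mul(X, y)) (Function('N')(y, X) = Add(Mul(X, y), 2) = Add(2, Mul(X, y)))
Add(Mul(Add(Function('N')(4, 4), -89), Mul(-14, -4)), 31783) = Add(Mul(Add(Add(2, Mul(4, 4)), -89), Mul(-14, -4)), 31783) = Add(Mul(Add(Add(2, 16), -89), 56), 31783) = Add(Mul(Add(18, -89), 56), 31783) = Add(Mul(-71, 56), 31783) = Add(-3976, 31783) = 27807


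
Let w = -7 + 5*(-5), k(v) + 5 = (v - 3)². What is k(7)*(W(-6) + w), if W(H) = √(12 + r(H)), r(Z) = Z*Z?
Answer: -352 + 44*√3 ≈ -275.79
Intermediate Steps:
r(Z) = Z²
k(v) = -5 + (-3 + v)² (k(v) = -5 + (v - 3)² = -5 + (-3 + v)²)
W(H) = √(12 + H²)
w = -32 (w = -7 - 25 = -32)
k(7)*(W(-6) + w) = (-5 + (-3 + 7)²)*(√(12 + (-6)²) - 32) = (-5 + 4²)*(√(12 + 36) - 32) = (-5 + 16)*(√48 - 32) = 11*(4*√3 - 32) = 11*(-32 + 4*√3) = -352 + 44*√3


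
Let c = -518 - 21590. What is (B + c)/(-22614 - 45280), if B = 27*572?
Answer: 3332/33947 ≈ 0.098153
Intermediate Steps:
B = 15444
c = -22108
(B + c)/(-22614 - 45280) = (15444 - 22108)/(-22614 - 45280) = -6664/(-67894) = -6664*(-1/67894) = 3332/33947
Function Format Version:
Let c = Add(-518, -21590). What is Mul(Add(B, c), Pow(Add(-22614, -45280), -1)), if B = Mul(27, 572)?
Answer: Rational(3332, 33947) ≈ 0.098153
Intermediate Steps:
B = 15444
c = -22108
Mul(Add(B, c), Pow(Add(-22614, -45280), -1)) = Mul(Add(15444, -22108), Pow(Add(-22614, -45280), -1)) = Mul(-6664, Pow(-67894, -1)) = Mul(-6664, Rational(-1, 67894)) = Rational(3332, 33947)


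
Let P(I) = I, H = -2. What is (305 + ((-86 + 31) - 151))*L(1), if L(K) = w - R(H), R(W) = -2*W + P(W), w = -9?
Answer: -1089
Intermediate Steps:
R(W) = -W (R(W) = -2*W + W = -W)
L(K) = -11 (L(K) = -9 - (-1)*(-2) = -9 - 1*2 = -9 - 2 = -11)
(305 + ((-86 + 31) - 151))*L(1) = (305 + ((-86 + 31) - 151))*(-11) = (305 + (-55 - 151))*(-11) = (305 - 206)*(-11) = 99*(-11) = -1089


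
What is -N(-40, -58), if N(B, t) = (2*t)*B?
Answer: -4640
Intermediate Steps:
N(B, t) = 2*B*t
-N(-40, -58) = -2*(-40)*(-58) = -1*4640 = -4640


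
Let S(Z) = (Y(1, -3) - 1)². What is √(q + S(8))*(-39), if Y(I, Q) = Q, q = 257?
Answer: -39*√273 ≈ -644.39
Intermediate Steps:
S(Z) = 16 (S(Z) = (-3 - 1)² = (-4)² = 16)
√(q + S(8))*(-39) = √(257 + 16)*(-39) = √273*(-39) = -39*√273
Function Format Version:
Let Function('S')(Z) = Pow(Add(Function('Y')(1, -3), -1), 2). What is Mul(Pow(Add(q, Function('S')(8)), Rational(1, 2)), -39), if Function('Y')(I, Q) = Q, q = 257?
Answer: Mul(-39, Pow(273, Rational(1, 2))) ≈ -644.39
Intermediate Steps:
Function('S')(Z) = 16 (Function('S')(Z) = Pow(Add(-3, -1), 2) = Pow(-4, 2) = 16)
Mul(Pow(Add(q, Function('S')(8)), Rational(1, 2)), -39) = Mul(Pow(Add(257, 16), Rational(1, 2)), -39) = Mul(Pow(273, Rational(1, 2)), -39) = Mul(-39, Pow(273, Rational(1, 2)))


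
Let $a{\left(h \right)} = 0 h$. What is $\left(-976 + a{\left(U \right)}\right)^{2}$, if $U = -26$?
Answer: $952576$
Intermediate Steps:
$a{\left(h \right)} = 0$
$\left(-976 + a{\left(U \right)}\right)^{2} = \left(-976 + 0\right)^{2} = \left(-976\right)^{2} = 952576$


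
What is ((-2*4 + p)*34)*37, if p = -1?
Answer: -11322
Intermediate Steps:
((-2*4 + p)*34)*37 = ((-2*4 - 1)*34)*37 = ((-8 - 1)*34)*37 = -9*34*37 = -306*37 = -11322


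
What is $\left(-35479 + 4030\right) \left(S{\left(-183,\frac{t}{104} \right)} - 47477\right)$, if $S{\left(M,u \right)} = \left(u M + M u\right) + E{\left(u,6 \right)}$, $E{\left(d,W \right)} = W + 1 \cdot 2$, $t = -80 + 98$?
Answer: $\frac{38865963609}{26} \approx 1.4948 \cdot 10^{9}$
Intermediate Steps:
$t = 18$
$E{\left(d,W \right)} = 2 + W$ ($E{\left(d,W \right)} = W + 2 = 2 + W$)
$S{\left(M,u \right)} = 8 + 2 M u$ ($S{\left(M,u \right)} = \left(u M + M u\right) + \left(2 + 6\right) = \left(M u + M u\right) + 8 = 2 M u + 8 = 8 + 2 M u$)
$\left(-35479 + 4030\right) \left(S{\left(-183,\frac{t}{104} \right)} - 47477\right) = \left(-35479 + 4030\right) \left(\left(8 + 2 \left(-183\right) \frac{18}{104}\right) - 47477\right) = - 31449 \left(\left(8 + 2 \left(-183\right) 18 \cdot \frac{1}{104}\right) - 47477\right) = - 31449 \left(\left(8 + 2 \left(-183\right) \frac{9}{52}\right) - 47477\right) = - 31449 \left(\left(8 - \frac{1647}{26}\right) - 47477\right) = - 31449 \left(- \frac{1439}{26} - 47477\right) = \left(-31449\right) \left(- \frac{1235841}{26}\right) = \frac{38865963609}{26}$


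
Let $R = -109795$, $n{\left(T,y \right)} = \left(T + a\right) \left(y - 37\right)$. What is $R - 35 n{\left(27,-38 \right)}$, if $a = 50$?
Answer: $92330$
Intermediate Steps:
$n{\left(T,y \right)} = \left(-37 + y\right) \left(50 + T\right)$ ($n{\left(T,y \right)} = \left(T + 50\right) \left(y - 37\right) = \left(50 + T\right) \left(-37 + y\right) = \left(-37 + y\right) \left(50 + T\right)$)
$R - 35 n{\left(27,-38 \right)} = -109795 - 35 \left(-1850 - 999 + 50 \left(-38\right) + 27 \left(-38\right)\right) = -109795 - 35 \left(-1850 - 999 - 1900 - 1026\right) = -109795 - 35 \left(-5775\right) = -109795 - -202125 = -109795 + 202125 = 92330$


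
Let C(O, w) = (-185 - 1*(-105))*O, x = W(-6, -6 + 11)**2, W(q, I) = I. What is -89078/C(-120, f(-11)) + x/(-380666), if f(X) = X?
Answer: -8477301487/913598400 ≈ -9.2790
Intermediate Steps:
x = 25 (x = (-6 + 11)**2 = 5**2 = 25)
C(O, w) = -80*O (C(O, w) = (-185 + 105)*O = -80*O)
-89078/C(-120, f(-11)) + x/(-380666) = -89078/((-80*(-120))) + 25/(-380666) = -89078/9600 + 25*(-1/380666) = -89078*1/9600 - 25/380666 = -44539/4800 - 25/380666 = -8477301487/913598400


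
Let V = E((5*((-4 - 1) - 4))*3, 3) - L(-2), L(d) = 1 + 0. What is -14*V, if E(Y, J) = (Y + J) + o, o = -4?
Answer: 1918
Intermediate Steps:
E(Y, J) = -4 + J + Y (E(Y, J) = (Y + J) - 4 = (J + Y) - 4 = -4 + J + Y)
L(d) = 1
V = -137 (V = (-4 + 3 + (5*((-4 - 1) - 4))*3) - 1*1 = (-4 + 3 + (5*(-5 - 4))*3) - 1 = (-4 + 3 + (5*(-9))*3) - 1 = (-4 + 3 - 45*3) - 1 = (-4 + 3 - 135) - 1 = -136 - 1 = -137)
-14*V = -14*(-137) = 1918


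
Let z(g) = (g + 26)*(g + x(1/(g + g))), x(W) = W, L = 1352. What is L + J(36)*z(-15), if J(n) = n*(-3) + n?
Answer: 66292/5 ≈ 13258.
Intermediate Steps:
J(n) = -2*n (J(n) = -3*n + n = -2*n)
z(g) = (26 + g)*(g + 1/(2*g)) (z(g) = (g + 26)*(g + 1/(g + g)) = (26 + g)*(g + 1/(2*g)))
L + J(36)*z(-15) = 1352 + (-2*36)*(1/2 + (-15)**2 + 13/(-15) + 26*(-15)) = 1352 - 72*(1/2 + 225 + 13*(-1/15) - 390) = 1352 - 72*(1/2 + 225 - 13/15 - 390) = 1352 - 72*(-4961/30) = 1352 + 59532/5 = 66292/5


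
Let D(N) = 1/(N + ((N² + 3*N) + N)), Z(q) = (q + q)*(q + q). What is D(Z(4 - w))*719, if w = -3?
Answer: 719/39396 ≈ 0.018251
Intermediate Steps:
Z(q) = 4*q² (Z(q) = (2*q)*(2*q) = 4*q²)
D(N) = 1/(N² + 5*N) (D(N) = 1/(N + (N² + 4*N)) = 1/(N² + 5*N))
D(Z(4 - w))*719 = (1/(((4*(4 - 1*(-3))²))*(5 + 4*(4 - 1*(-3))²)))*719 = (1/(((4*(4 + 3)²))*(5 + 4*(4 + 3)²)))*719 = (1/(((4*7²))*(5 + 4*7²)))*719 = (1/(((4*49))*(5 + 4*49)))*719 = (1/(196*(5 + 196)))*719 = ((1/196)/201)*719 = ((1/196)*(1/201))*719 = (1/39396)*719 = 719/39396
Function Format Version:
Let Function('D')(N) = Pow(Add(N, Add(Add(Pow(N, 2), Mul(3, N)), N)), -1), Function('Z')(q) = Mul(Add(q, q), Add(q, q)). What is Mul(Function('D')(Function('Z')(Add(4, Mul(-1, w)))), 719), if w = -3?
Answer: Rational(719, 39396) ≈ 0.018251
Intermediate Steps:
Function('Z')(q) = Mul(4, Pow(q, 2)) (Function('Z')(q) = Mul(Mul(2, q), Mul(2, q)) = Mul(4, Pow(q, 2)))
Function('D')(N) = Pow(Add(Pow(N, 2), Mul(5, N)), -1) (Function('D')(N) = Pow(Add(N, Add(Pow(N, 2), Mul(4, N))), -1) = Pow(Add(Pow(N, 2), Mul(5, N)), -1))
Mul(Function('D')(Function('Z')(Add(4, Mul(-1, w)))), 719) = Mul(Mul(Pow(Mul(4, Pow(Add(4, Mul(-1, -3)), 2)), -1), Pow(Add(5, Mul(4, Pow(Add(4, Mul(-1, -3)), 2))), -1)), 719) = Mul(Mul(Pow(Mul(4, Pow(Add(4, 3), 2)), -1), Pow(Add(5, Mul(4, Pow(Add(4, 3), 2))), -1)), 719) = Mul(Mul(Pow(Mul(4, Pow(7, 2)), -1), Pow(Add(5, Mul(4, Pow(7, 2))), -1)), 719) = Mul(Mul(Pow(Mul(4, 49), -1), Pow(Add(5, Mul(4, 49)), -1)), 719) = Mul(Mul(Pow(196, -1), Pow(Add(5, 196), -1)), 719) = Mul(Mul(Rational(1, 196), Pow(201, -1)), 719) = Mul(Mul(Rational(1, 196), Rational(1, 201)), 719) = Mul(Rational(1, 39396), 719) = Rational(719, 39396)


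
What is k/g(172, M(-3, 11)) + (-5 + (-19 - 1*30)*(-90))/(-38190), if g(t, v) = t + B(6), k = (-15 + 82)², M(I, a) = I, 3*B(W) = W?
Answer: 948158/36917 ≈ 25.684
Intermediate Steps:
B(W) = W/3
k = 4489 (k = 67² = 4489)
g(t, v) = 2 + t (g(t, v) = t + (⅓)*6 = t + 2 = 2 + t)
k/g(172, M(-3, 11)) + (-5 + (-19 - 1*30)*(-90))/(-38190) = 4489/(2 + 172) + (-5 + (-19 - 1*30)*(-90))/(-38190) = 4489/174 + (-5 + (-19 - 30)*(-90))*(-1/38190) = 4489*(1/174) + (-5 - 49*(-90))*(-1/38190) = 4489/174 + (-5 + 4410)*(-1/38190) = 4489/174 + 4405*(-1/38190) = 4489/174 - 881/7638 = 948158/36917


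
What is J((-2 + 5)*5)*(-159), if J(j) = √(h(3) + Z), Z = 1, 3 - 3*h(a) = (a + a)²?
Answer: -159*I*√10 ≈ -502.8*I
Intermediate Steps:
h(a) = 1 - 4*a²/3 (h(a) = 1 - (a + a)²/3 = 1 - 4*a²/3)
J(j) = I*√10 (J(j) = √((1 - 4/3*3²) + 1) = √((1 - 4/3*9) + 1) = √((1 - 12) + 1) = √(-11 + 1) = √(-10) = I*√10)
J((-2 + 5)*5)*(-159) = (I*√10)*(-159) = -159*I*√10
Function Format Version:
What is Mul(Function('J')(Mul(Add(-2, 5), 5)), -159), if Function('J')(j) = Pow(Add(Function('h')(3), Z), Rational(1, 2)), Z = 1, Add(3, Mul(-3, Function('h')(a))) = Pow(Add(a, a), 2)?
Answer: Mul(-159, I, Pow(10, Rational(1, 2))) ≈ Mul(-502.80, I)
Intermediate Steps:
Function('h')(a) = Add(1, Mul(Rational(-4, 3), Pow(a, 2))) (Function('h')(a) = Add(1, Mul(Rational(-1, 3), Pow(Add(a, a), 2))) = Add(1, Mul(Rational(-1, 3), Pow(Mul(2, a), 2))) = Add(1, Mul(Rational(-1, 3), Mul(4, Pow(a, 2)))) = Add(1, Mul(Rational(-4, 3), Pow(a, 2))))
Function('J')(j) = Mul(I, Pow(10, Rational(1, 2))) (Function('J')(j) = Pow(Add(Add(1, Mul(Rational(-4, 3), Pow(3, 2))), 1), Rational(1, 2)) = Pow(Add(Add(1, Mul(Rational(-4, 3), 9)), 1), Rational(1, 2)) = Pow(Add(Add(1, -12), 1), Rational(1, 2)) = Pow(Add(-11, 1), Rational(1, 2)) = Pow(-10, Rational(1, 2)) = Mul(I, Pow(10, Rational(1, 2))))
Mul(Function('J')(Mul(Add(-2, 5), 5)), -159) = Mul(Mul(I, Pow(10, Rational(1, 2))), -159) = Mul(-159, I, Pow(10, Rational(1, 2)))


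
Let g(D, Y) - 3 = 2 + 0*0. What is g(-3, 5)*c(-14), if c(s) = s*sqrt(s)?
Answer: -70*I*sqrt(14) ≈ -261.92*I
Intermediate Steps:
g(D, Y) = 5 (g(D, Y) = 3 + (2 + 0*0) = 3 + (2 + 0) = 3 + 2 = 5)
c(s) = s**(3/2)
g(-3, 5)*c(-14) = 5*(-14)**(3/2) = 5*(-14*I*sqrt(14)) = -70*I*sqrt(14)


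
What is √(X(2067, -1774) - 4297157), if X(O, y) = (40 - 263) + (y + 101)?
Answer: I*√4299053 ≈ 2073.4*I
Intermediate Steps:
X(O, y) = -122 + y (X(O, y) = -223 + (101 + y) = -122 + y)
√(X(2067, -1774) - 4297157) = √((-122 - 1774) - 4297157) = √(-1896 - 4297157) = √(-4299053) = I*√4299053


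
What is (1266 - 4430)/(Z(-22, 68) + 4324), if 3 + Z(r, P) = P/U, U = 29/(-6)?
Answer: -13108/17843 ≈ -0.73463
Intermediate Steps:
U = -29/6 (U = 29*(-⅙) = -29/6 ≈ -4.8333)
Z(r, P) = -3 - 6*P/29 (Z(r, P) = -3 + P/(-29/6) = -3 + P*(-6/29) = -3 - 6*P/29)
(1266 - 4430)/(Z(-22, 68) + 4324) = (1266 - 4430)/((-3 - 6/29*68) + 4324) = -3164/((-3 - 408/29) + 4324) = -3164/(-495/29 + 4324) = -3164/124901/29 = -3164*29/124901 = -13108/17843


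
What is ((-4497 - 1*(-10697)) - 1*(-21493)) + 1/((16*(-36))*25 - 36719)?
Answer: 1415638466/51119 ≈ 27693.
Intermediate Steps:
((-4497 - 1*(-10697)) - 1*(-21493)) + 1/((16*(-36))*25 - 36719) = ((-4497 + 10697) + 21493) + 1/(-576*25 - 36719) = (6200 + 21493) + 1/(-14400 - 36719) = 27693 + 1/(-51119) = 27693 - 1/51119 = 1415638466/51119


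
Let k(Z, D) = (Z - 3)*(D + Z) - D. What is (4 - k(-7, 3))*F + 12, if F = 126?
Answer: -4146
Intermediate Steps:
k(Z, D) = -D + (-3 + Z)*(D + Z) (k(Z, D) = (-3 + Z)*(D + Z) - D = -D + (-3 + Z)*(D + Z))
(4 - k(-7, 3))*F + 12 = (4 - ((-7)² - 4*3 - 3*(-7) + 3*(-7)))*126 + 12 = (4 - (49 - 12 + 21 - 21))*126 + 12 = (4 - 1*37)*126 + 12 = (4 - 37)*126 + 12 = -33*126 + 12 = -4158 + 12 = -4146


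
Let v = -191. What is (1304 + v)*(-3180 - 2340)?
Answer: -6143760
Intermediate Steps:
(1304 + v)*(-3180 - 2340) = (1304 - 191)*(-3180 - 2340) = 1113*(-5520) = -6143760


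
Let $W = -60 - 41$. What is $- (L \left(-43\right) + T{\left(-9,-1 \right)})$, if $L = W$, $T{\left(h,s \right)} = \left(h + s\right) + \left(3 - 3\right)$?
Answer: $-4333$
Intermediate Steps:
$T{\left(h,s \right)} = h + s$ ($T{\left(h,s \right)} = \left(h + s\right) + \left(3 - 3\right) = \left(h + s\right) + 0 = h + s$)
$W = -101$ ($W = -60 - 41 = -101$)
$L = -101$
$- (L \left(-43\right) + T{\left(-9,-1 \right)}) = - (\left(-101\right) \left(-43\right) - 10) = - (4343 - 10) = \left(-1\right) 4333 = -4333$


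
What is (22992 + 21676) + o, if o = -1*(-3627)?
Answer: 48295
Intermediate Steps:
o = 3627
(22992 + 21676) + o = (22992 + 21676) + 3627 = 44668 + 3627 = 48295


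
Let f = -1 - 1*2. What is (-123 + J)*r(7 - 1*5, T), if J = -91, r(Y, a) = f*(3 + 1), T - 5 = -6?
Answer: 2568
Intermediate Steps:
f = -3 (f = -1 - 2 = -3)
T = -1 (T = 5 - 6 = -1)
r(Y, a) = -12 (r(Y, a) = -3*(3 + 1) = -3*4 = -12)
(-123 + J)*r(7 - 1*5, T) = (-123 - 91)*(-12) = -214*(-12) = 2568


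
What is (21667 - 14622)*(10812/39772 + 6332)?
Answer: 443565733055/9943 ≈ 4.4611e+7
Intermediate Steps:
(21667 - 14622)*(10812/39772 + 6332) = 7045*(10812*(1/39772) + 6332) = 7045*(2703/9943 + 6332) = 7045*(62961779/9943) = 443565733055/9943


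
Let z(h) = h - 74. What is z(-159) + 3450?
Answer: 3217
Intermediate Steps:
z(h) = -74 + h
z(-159) + 3450 = (-74 - 159) + 3450 = -233 + 3450 = 3217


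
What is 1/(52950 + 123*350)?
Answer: 1/96000 ≈ 1.0417e-5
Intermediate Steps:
1/(52950 + 123*350) = 1/(52950 + 43050) = 1/96000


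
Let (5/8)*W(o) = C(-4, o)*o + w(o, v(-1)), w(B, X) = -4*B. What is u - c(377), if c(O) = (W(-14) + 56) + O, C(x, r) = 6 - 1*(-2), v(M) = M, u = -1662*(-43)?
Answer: 355613/5 ≈ 71123.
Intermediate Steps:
u = 71466
C(x, r) = 8 (C(x, r) = 6 + 2 = 8)
W(o) = 32*o/5 (W(o) = 8*(8*o - 4*o)/5 = 8*(4*o)/5 = 32*o/5)
c(O) = -168/5 + O (c(O) = ((32/5)*(-14) + 56) + O = (-448/5 + 56) + O = -168/5 + O)
u - c(377) = 71466 - (-168/5 + 377) = 71466 - 1*1717/5 = 71466 - 1717/5 = 355613/5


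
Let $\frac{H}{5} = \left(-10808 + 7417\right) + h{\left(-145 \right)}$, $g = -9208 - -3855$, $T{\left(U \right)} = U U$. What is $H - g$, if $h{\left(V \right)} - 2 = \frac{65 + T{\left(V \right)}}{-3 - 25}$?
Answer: $- \frac{215013}{14} \approx -15358.0$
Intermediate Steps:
$T{\left(U \right)} = U^{2}$
$h{\left(V \right)} = - \frac{9}{28} - \frac{V^{2}}{28}$ ($h{\left(V \right)} = 2 + \frac{65 + V^{2}}{-3 - 25} = 2 + \frac{65 + V^{2}}{-28} = 2 + \left(65 + V^{2}\right) \left(- \frac{1}{28}\right) = 2 - \left(\frac{65}{28} + \frac{V^{2}}{28}\right) = - \frac{9}{28} - \frac{V^{2}}{28}$)
$g = -5353$ ($g = -9208 + 3855 = -5353$)
$H = - \frac{289955}{14}$ ($H = 5 \left(\left(-10808 + 7417\right) - \left(\frac{9}{28} + \frac{\left(-145\right)^{2}}{28}\right)\right) = 5 \left(-3391 - \frac{10517}{14}\right) = 5 \left(- \frac{57991}{14}\right) = - \frac{289955}{14} \approx -20711.0$)
$H - g = - \frac{289955}{14} - -5353 = - \frac{289955}{14} + 5353 = - \frac{215013}{14}$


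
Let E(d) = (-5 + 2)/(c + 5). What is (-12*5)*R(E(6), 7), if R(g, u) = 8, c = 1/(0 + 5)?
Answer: -480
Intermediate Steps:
c = ⅕ (c = 1/5 = ⅕ ≈ 0.20000)
E(d) = -15/26 (E(d) = (-5 + 2)/(⅕ + 5) = -3/26/5 = -3*5/26 = -15/26)
(-12*5)*R(E(6), 7) = -12*5*8 = -60*8 = -480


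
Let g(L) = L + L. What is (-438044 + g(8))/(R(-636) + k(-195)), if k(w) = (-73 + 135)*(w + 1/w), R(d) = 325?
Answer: 85415460/2294237 ≈ 37.230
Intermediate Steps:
k(w) = 62*w + 62/w (k(w) = 62*(w + 1/w) = 62*w + 62/w)
g(L) = 2*L
(-438044 + g(8))/(R(-636) + k(-195)) = (-438044 + 2*8)/(325 + (62*(-195) + 62/(-195))) = (-438044 + 16)/(325 + (-12090 + 62*(-1/195))) = -438028/(325 + (-12090 - 62/195)) = -438028/(325 - 2357612/195) = -438028/(-2294237/195) = -438028*(-195/2294237) = 85415460/2294237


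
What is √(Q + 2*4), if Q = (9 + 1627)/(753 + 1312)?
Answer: 2*√9373035/2065 ≈ 2.9652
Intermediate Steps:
Q = 1636/2065 ≈ 0.79225
√(Q + 2*4) = √(1636/2065 + 2*4) = √(1636/2065 + 8) = √(18156/2065) = 2*√9373035/2065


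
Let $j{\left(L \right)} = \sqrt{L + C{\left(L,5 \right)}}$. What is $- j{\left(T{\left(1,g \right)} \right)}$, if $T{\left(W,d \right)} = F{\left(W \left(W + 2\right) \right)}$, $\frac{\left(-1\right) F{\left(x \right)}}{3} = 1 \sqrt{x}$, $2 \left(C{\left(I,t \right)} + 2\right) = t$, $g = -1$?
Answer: $- \frac{\sqrt{2 - 12 \sqrt{3}}}{2} \approx - 2.1671 i$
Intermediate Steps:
$C{\left(I,t \right)} = -2 + \frac{t}{2}$
$F{\left(x \right)} = - 3 \sqrt{x}$ ($F{\left(x \right)} = - 3 \cdot 1 \sqrt{x} = - 3 \sqrt{x}$)
$T{\left(W,d \right)} = - 3 \sqrt{W \left(2 + W\right)}$ ($T{\left(W,d \right)} = - 3 \sqrt{W \left(W + 2\right)} = - 3 \sqrt{W \left(2 + W\right)}$)
$j{\left(L \right)} = \sqrt{\frac{1}{2} + L}$ ($j{\left(L \right)} = \sqrt{L + \left(-2 + \frac{1}{2} \cdot 5\right)} = \sqrt{L + \left(-2 + \frac{5}{2}\right)} = \sqrt{L + \frac{1}{2}} = \sqrt{\frac{1}{2} + L}$)
$- j{\left(T{\left(1,g \right)} \right)} = - \frac{\sqrt{2 + 4 \left(- 3 \sqrt{1 \left(2 + 1\right)}\right)}}{2} = - \frac{\sqrt{2 + 4 \left(- 3 \sqrt{1 \cdot 3}\right)}}{2} = - \frac{\sqrt{2 + 4 \left(- 3 \sqrt{3}\right)}}{2} = - \frac{\sqrt{2 - 12 \sqrt{3}}}{2}$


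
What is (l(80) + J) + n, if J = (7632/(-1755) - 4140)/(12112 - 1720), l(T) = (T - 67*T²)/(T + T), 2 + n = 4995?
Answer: 585920099/253305 ≈ 2313.1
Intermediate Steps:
n = 4993 (n = -2 + 4995 = 4993)
l(T) = (T - 67*T²)/(2*T) (l(T) = (T - 67*T²)/((2*T)) = (T - 67*T²)*(1/(2*T)) = (T - 67*T²)/(2*T))
J = -202037/506610 (J = (7632*(-1/1755) - 4140)/10392 = (-848/195 - 4140)*(1/10392) = -808148/195*1/10392 = -202037/506610 ≈ -0.39880)
(l(80) + J) + n = ((½ - 67/2*80) - 202037/506610) + 4993 = ((½ - 2680) - 202037/506610) + 4993 = (-5359/2 - 202037/506610) + 4993 = -678831766/253305 + 4993 = 585920099/253305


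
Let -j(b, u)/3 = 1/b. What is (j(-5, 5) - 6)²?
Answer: 729/25 ≈ 29.160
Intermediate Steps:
j(b, u) = -3/b
(j(-5, 5) - 6)² = (-3/(-5) - 6)² = (-3*(-⅕) - 6)² = (⅗ - 6)² = (-27/5)² = 729/25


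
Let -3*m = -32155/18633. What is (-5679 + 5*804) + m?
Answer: -92704286/55899 ≈ -1658.4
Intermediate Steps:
m = 32155/55899 (m = -(-32155)/(3*18633) = -1/3*(-32155/18633) = 32155/55899 ≈ 0.57523)
(-5679 + 5*804) + m = (-5679 + 5*804) + 32155/55899 = (-5679 + 4020) + 32155/55899 = -1659 + 32155/55899 = -92704286/55899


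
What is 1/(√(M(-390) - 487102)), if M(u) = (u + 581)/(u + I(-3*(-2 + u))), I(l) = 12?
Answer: -3*I*√7733239374/184124747 ≈ -0.0014328*I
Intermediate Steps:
M(u) = (581 + u)/(12 + u) (M(u) = (u + 581)/(u + 12) = (581 + u)/(12 + u))
1/(√(M(-390) - 487102)) = 1/(√((581 - 390)/(12 - 390) - 487102)) = 1/(√(191/(-378) - 487102)) = 1/(√(-1/378*191 - 487102)) = 1/(√(-191/378 - 487102)) = 1/(√(-184124747/378)) = 1/(I*√7733239374/126) = -3*I*√7733239374/184124747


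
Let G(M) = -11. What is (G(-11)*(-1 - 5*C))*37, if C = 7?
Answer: 14652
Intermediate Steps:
(G(-11)*(-1 - 5*C))*37 = -11*(-1 - 5*7)*37 = -11*(-1 - 35)*37 = -11*(-36)*37 = 396*37 = 14652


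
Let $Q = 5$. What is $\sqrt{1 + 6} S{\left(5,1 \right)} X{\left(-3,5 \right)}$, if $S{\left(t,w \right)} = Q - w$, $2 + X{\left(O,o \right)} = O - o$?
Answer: $- 40 \sqrt{7} \approx -105.83$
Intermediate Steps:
$X{\left(O,o \right)} = -2 + O - o$ ($X{\left(O,o \right)} = -2 + \left(O - o\right) = -2 + O - o$)
$S{\left(t,w \right)} = 5 - w$
$\sqrt{1 + 6} S{\left(5,1 \right)} X{\left(-3,5 \right)} = \sqrt{1 + 6} \left(5 - 1\right) \left(-2 - 3 - 5\right) = \sqrt{7} \left(5 - 1\right) \left(-2 - 3 - 5\right) = \sqrt{7} \cdot 4 \left(-10\right) = 4 \sqrt{7} \left(-10\right) = - 40 \sqrt{7}$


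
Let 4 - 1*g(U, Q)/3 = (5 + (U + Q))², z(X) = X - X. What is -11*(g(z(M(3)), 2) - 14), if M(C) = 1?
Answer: 1639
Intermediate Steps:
z(X) = 0
g(U, Q) = 12 - 3*(5 + Q + U)² (g(U, Q) = 12 - 3*(5 + (U + Q))² = 12 - 3*(5 + (Q + U))² = 12 - 3*(5 + Q + U)²)
-11*(g(z(M(3)), 2) - 14) = -11*((12 - 3*(5 + 2 + 0)²) - 14) = -11*((12 - 3*7²) - 14) = -11*((12 - 3*49) - 14) = -11*((12 - 147) - 14) = -11*(-135 - 14) = -11*(-149) = 1639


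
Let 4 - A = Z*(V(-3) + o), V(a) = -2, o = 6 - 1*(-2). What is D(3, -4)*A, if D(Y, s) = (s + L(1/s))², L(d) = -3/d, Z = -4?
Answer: 1792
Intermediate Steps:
o = 8 (o = 6 + 2 = 8)
D(Y, s) = 4*s² (D(Y, s) = (s - 3*s)² = (-2*s)² = 4*s²)
A = 28 (A = 4 - (-4)*(-2 + 8) = 4 - (-4)*6 = 4 - 1*(-24) = 4 + 24 = 28)
D(3, -4)*A = (4*(-4)²)*28 = (4*16)*28 = 64*28 = 1792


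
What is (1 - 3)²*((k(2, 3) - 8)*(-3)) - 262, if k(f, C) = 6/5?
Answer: -902/5 ≈ -180.40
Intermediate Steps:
k(f, C) = 6/5 (k(f, C) = 6*(⅕) = 6/5)
(1 - 3)²*((k(2, 3) - 8)*(-3)) - 262 = (1 - 3)²*((6/5 - 8)*(-3)) - 262 = (-2)²*(-34/5*(-3)) - 262 = 4*(102/5) - 262 = 408/5 - 262 = -902/5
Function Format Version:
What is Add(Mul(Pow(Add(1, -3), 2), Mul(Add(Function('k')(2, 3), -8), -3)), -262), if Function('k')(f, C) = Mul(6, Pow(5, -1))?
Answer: Rational(-902, 5) ≈ -180.40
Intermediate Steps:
Function('k')(f, C) = Rational(6, 5) (Function('k')(f, C) = Mul(6, Rational(1, 5)) = Rational(6, 5))
Add(Mul(Pow(Add(1, -3), 2), Mul(Add(Function('k')(2, 3), -8), -3)), -262) = Add(Mul(Pow(Add(1, -3), 2), Mul(Add(Rational(6, 5), -8), -3)), -262) = Add(Mul(Pow(-2, 2), Mul(Rational(-34, 5), -3)), -262) = Add(Mul(4, Rational(102, 5)), -262) = Add(Rational(408, 5), -262) = Rational(-902, 5)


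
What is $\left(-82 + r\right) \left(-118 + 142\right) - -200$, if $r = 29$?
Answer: $-1072$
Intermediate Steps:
$\left(-82 + r\right) \left(-118 + 142\right) - -200 = \left(-82 + 29\right) \left(-118 + 142\right) - -200 = \left(-53\right) 24 + 200 = -1272 + 200 = -1072$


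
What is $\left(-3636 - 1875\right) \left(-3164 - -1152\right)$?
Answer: $11088132$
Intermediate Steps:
$\left(-3636 - 1875\right) \left(-3164 - -1152\right) = - 5511 \left(-3164 + 1152\right) = \left(-5511\right) \left(-2012\right) = 11088132$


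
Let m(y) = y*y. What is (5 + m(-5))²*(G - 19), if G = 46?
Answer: 24300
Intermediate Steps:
m(y) = y²
(5 + m(-5))²*(G - 19) = (5 + (-5)²)²*(46 - 19) = (5 + 25)²*27 = 30²*27 = 900*27 = 24300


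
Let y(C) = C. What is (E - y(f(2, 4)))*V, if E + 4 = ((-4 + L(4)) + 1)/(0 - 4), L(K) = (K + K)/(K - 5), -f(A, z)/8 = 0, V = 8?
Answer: -10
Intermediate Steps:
f(A, z) = 0 (f(A, z) = -8*0 = 0)
L(K) = 2*K/(-5 + K) (L(K) = (2*K)/(-5 + K) = 2*K/(-5 + K))
E = -5/4 (E = -4 + ((-4 + 2*4/(-5 + 4)) + 1)/(0 - 4) = -4 + ((-4 + 2*4/(-1)) + 1)/(-4) = -4 + ((-4 + 2*4*(-1)) + 1)*(-¼) = -4 + ((-4 - 8) + 1)*(-¼) = -4 + (-12 + 1)*(-¼) = -4 - 11*(-¼) = -4 + 11/4 = -5/4 ≈ -1.2500)
(E - y(f(2, 4)))*V = (-5/4 - 1*0)*8 = (-5/4 + 0)*8 = -5/4*8 = -10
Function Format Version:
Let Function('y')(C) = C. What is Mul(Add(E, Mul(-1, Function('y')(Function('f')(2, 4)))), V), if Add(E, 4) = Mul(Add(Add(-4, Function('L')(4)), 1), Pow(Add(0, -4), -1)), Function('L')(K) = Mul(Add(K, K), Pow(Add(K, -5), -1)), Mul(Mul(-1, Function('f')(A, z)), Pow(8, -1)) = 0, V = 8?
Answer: -10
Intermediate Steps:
Function('f')(A, z) = 0 (Function('f')(A, z) = Mul(-8, 0) = 0)
Function('L')(K) = Mul(2, K, Pow(Add(-5, K), -1)) (Function('L')(K) = Mul(Mul(2, K), Pow(Add(-5, K), -1)) = Mul(2, K, Pow(Add(-5, K), -1)))
E = Rational(-5, 4) (E = Add(-4, Mul(Add(Add(-4, Mul(2, 4, Pow(Add(-5, 4), -1))), 1), Pow(Add(0, -4), -1))) = Add(-4, Mul(Add(Add(-4, Mul(2, 4, Pow(-1, -1))), 1), Pow(-4, -1))) = Add(-4, Mul(Add(Add(-4, Mul(2, 4, -1)), 1), Rational(-1, 4))) = Add(-4, Mul(Add(Add(-4, -8), 1), Rational(-1, 4))) = Add(-4, Mul(Add(-12, 1), Rational(-1, 4))) = Add(-4, Mul(-11, Rational(-1, 4))) = Add(-4, Rational(11, 4)) = Rational(-5, 4) ≈ -1.2500)
Mul(Add(E, Mul(-1, Function('y')(Function('f')(2, 4)))), V) = Mul(Add(Rational(-5, 4), Mul(-1, 0)), 8) = Mul(Add(Rational(-5, 4), 0), 8) = Mul(Rational(-5, 4), 8) = -10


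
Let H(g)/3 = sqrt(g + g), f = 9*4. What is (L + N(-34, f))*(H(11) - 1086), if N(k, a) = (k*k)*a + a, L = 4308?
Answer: -49912560 + 137880*sqrt(22) ≈ -4.9266e+7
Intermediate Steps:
f = 36
H(g) = 3*sqrt(2)*sqrt(g) (H(g) = 3*sqrt(g + g) = 3*sqrt(2*g) = 3*(sqrt(2)*sqrt(g)) = 3*sqrt(2)*sqrt(g))
N(k, a) = a + a*k**2 (N(k, a) = k**2*a + a = a*k**2 + a = a + a*k**2)
(L + N(-34, f))*(H(11) - 1086) = (4308 + 36*(1 + (-34)**2))*(3*sqrt(2)*sqrt(11) - 1086) = (4308 + 36*(1 + 1156))*(3*sqrt(22) - 1086) = (4308 + 36*1157)*(-1086 + 3*sqrt(22)) = (4308 + 41652)*(-1086 + 3*sqrt(22)) = 45960*(-1086 + 3*sqrt(22)) = -49912560 + 137880*sqrt(22)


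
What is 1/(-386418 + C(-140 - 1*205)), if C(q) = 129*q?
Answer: -1/430923 ≈ -2.3206e-6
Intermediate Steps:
1/(-386418 + C(-140 - 1*205)) = 1/(-386418 + 129*(-140 - 1*205)) = 1/(-386418 + 129*(-140 - 205)) = 1/(-386418 + 129*(-345)) = 1/(-386418 - 44505) = 1/(-430923) = -1/430923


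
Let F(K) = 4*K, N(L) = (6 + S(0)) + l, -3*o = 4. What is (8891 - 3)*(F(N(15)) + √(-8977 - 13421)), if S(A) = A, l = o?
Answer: 497728/3 + 8888*I*√22398 ≈ 1.6591e+5 + 1.3302e+6*I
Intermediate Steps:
o = -4/3 (o = -⅓*4 = -4/3 ≈ -1.3333)
l = -4/3 ≈ -1.3333
N(L) = 14/3 (N(L) = (6 + 0) - 4/3 = 6 - 4/3 = 14/3)
(8891 - 3)*(F(N(15)) + √(-8977 - 13421)) = (8891 - 3)*(4*(14/3) + √(-8977 - 13421)) = 8888*(56/3 + √(-22398)) = 8888*(56/3 + I*√22398) = 497728/3 + 8888*I*√22398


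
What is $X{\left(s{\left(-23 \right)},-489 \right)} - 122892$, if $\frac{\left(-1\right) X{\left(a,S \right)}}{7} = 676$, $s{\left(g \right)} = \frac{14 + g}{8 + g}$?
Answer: $-127624$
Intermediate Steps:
$s{\left(g \right)} = \frac{14 + g}{8 + g}$
$X{\left(a,S \right)} = -4732$ ($X{\left(a,S \right)} = \left(-7\right) 676 = -4732$)
$X{\left(s{\left(-23 \right)},-489 \right)} - 122892 = -4732 - 122892 = -127624$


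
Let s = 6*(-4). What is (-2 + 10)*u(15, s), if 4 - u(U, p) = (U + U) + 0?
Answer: -208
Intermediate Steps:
s = -24
u(U, p) = 4 - 2*U (u(U, p) = 4 - ((U + U) + 0) = 4 - (2*U + 0) = 4 - 2*U)
(-2 + 10)*u(15, s) = (-2 + 10)*(4 - 2*15) = 8*(4 - 30) = 8*(-26) = -208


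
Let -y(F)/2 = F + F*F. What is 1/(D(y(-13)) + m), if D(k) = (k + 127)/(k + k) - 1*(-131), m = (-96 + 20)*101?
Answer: -624/4707895 ≈ -0.00013254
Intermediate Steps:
y(F) = -2*F - 2*F**2 (y(F) = -2*(F + F*F) = -2*(F + F**2) = -2*F - 2*F**2)
m = -7676 (m = -76*101 = -7676)
D(k) = 131 + (127 + k)/(2*k) (D(k) = (127 + k)/((2*k)) + 131 = (127 + k)*(1/(2*k)) + 131 = (127 + k)/(2*k) + 131 = 131 + (127 + k)/(2*k))
1/(D(y(-13)) + m) = 1/((127 + 263*(-2*(-13)*(1 - 13)))/(2*((-2*(-13)*(1 - 13)))) - 7676) = 1/((127 + 263*(-2*(-13)*(-12)))/(2*((-2*(-13)*(-12)))) - 7676) = 1/((1/2)*(127 + 263*(-312))/(-312) - 7676) = 1/((1/2)*(-1/312)*(127 - 82056) - 7676) = 1/((1/2)*(-1/312)*(-81929) - 7676) = 1/(81929/624 - 7676) = 1/(-4707895/624) = -624/4707895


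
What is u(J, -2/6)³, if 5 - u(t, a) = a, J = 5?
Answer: 4096/27 ≈ 151.70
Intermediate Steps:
u(t, a) = 5 - a
u(J, -2/6)³ = (5 - (-2)/6)³ = (5 - 1*(-⅓))³ = (5 + ⅓)³ = (16/3)³ = 4096/27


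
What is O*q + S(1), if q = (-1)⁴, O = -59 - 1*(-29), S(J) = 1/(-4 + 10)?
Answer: -179/6 ≈ -29.833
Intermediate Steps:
S(J) = ⅙ (S(J) = 1/6 = ⅙)
O = -30 (O = -59 + 29 = -30)
q = 1
O*q + S(1) = -30*1 + ⅙ = -30 + ⅙ = -179/6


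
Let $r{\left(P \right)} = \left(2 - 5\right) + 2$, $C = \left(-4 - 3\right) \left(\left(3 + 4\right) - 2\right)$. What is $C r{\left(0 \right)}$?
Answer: $35$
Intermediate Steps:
$C = -35$ ($C = - 7 \left(7 - 2\right) = \left(-7\right) 5 = -35$)
$r{\left(P \right)} = -1$ ($r{\left(P \right)} = -3 + 2 = -1$)
$C r{\left(0 \right)} = \left(-35\right) \left(-1\right) = 35$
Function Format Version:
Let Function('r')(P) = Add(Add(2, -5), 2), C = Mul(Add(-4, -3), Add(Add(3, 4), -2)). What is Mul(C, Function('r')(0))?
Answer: 35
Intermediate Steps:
C = -35 (C = Mul(-7, Add(7, -2)) = Mul(-7, 5) = -35)
Function('r')(P) = -1 (Function('r')(P) = Add(-3, 2) = -1)
Mul(C, Function('r')(0)) = Mul(-35, -1) = 35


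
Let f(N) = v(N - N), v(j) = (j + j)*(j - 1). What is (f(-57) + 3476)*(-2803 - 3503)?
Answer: -21919656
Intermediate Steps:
v(j) = 2*j*(-1 + j) (v(j) = (2*j)*(-1 + j) = 2*j*(-1 + j))
f(N) = 0 (f(N) = 2*(N - N)*(-1 + (N - N)) = 2*0*(-1 + 0) = 2*0*(-1) = 0)
(f(-57) + 3476)*(-2803 - 3503) = (0 + 3476)*(-2803 - 3503) = 3476*(-6306) = -21919656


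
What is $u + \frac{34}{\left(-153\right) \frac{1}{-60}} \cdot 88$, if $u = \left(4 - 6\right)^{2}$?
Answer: $\frac{3532}{3} \approx 1177.3$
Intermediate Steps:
$u = 4$ ($u = \left(-2\right)^{2} = 4$)
$u + \frac{34}{\left(-153\right) \frac{1}{-60}} \cdot 88 = 4 + \frac{34}{\left(-153\right) \frac{1}{-60}} \cdot 88 = 4 + \frac{34}{\left(-153\right) \left(- \frac{1}{60}\right)} 88 = 4 + \frac{34}{\frac{51}{20}} \cdot 88 = 4 + 34 \cdot \frac{20}{51} \cdot 88 = 4 + \frac{40}{3} \cdot 88 = 4 + \frac{3520}{3} = \frac{3532}{3}$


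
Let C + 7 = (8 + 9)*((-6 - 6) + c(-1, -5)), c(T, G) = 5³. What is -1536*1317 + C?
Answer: -2020998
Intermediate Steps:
c(T, G) = 125
C = 1914 (C = -7 + (8 + 9)*((-6 - 6) + 125) = -7 + 17*(-12 + 125) = -7 + 17*113 = -7 + 1921 = 1914)
-1536*1317 + C = -1536*1317 + 1914 = -2022912 + 1914 = -2020998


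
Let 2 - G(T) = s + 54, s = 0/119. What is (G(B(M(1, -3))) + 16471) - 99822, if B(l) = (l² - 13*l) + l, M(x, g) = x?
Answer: -83403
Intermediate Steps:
s = 0 (s = 0*(1/119) = 0)
B(l) = l² - 12*l
G(T) = -52 (G(T) = 2 - (0 + 54) = 2 - 1*54 = 2 - 54 = -52)
(G(B(M(1, -3))) + 16471) - 99822 = (-52 + 16471) - 99822 = 16419 - 99822 = -83403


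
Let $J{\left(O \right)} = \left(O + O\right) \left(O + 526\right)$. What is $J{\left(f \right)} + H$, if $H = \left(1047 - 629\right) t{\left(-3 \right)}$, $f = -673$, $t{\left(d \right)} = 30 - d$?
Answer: $211656$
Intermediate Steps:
$J{\left(O \right)} = 2 O \left(526 + O\right)$
$H = 13794$ ($H = \left(1047 - 629\right) \left(30 - -3\right) = 418 \left(30 + 3\right) = 418 \cdot 33 = 13794$)
$J{\left(f \right)} + H = 2 \left(-673\right) \left(526 - 673\right) + 13794 = 2 \left(-673\right) \left(-147\right) + 13794 = 197862 + 13794 = 211656$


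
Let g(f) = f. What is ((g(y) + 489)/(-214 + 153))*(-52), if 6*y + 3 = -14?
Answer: 75842/183 ≈ 414.44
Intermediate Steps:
y = -17/6 (y = -1/2 + (1/6)*(-14) = -1/2 - 7/3 = -17/6 ≈ -2.8333)
((g(y) + 489)/(-214 + 153))*(-52) = ((-17/6 + 489)/(-214 + 153))*(-52) = ((2917/6)/(-61))*(-52) = ((2917/6)*(-1/61))*(-52) = -2917/366*(-52) = 75842/183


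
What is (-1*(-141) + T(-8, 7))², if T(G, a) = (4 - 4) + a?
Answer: 21904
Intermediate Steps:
T(G, a) = a (T(G, a) = 0 + a = a)
(-1*(-141) + T(-8, 7))² = (-1*(-141) + 7)² = (141 + 7)² = 148² = 21904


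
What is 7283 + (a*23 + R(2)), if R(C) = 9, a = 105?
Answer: 9707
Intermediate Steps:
7283 + (a*23 + R(2)) = 7283 + (105*23 + 9) = 7283 + (2415 + 9) = 7283 + 2424 = 9707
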